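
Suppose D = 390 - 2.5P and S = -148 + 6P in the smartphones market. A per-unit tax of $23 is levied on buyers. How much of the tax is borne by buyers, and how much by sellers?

Pre-tax equilibrium: P* = 1076/17, Q* = 3940/17.
Tax on buyers shifts demand to D = 390 − 2.5(P + 23) = 332.5 - 2.5P.
332.5 - 2.5P = -148 + 6P gives seller price Ps = 961/17; buyers pay Pb = 961/17 + 23 = 1352/17.
New quantity: Q = 390 − 2.5(1352/17) = 3250/17.
Buyer burden = 1352/17 − 1076/17 = 276/17; seller burden = 1076/17 − 961/17 = 115/17.

Buyers bear 276/17, sellers bear 115/17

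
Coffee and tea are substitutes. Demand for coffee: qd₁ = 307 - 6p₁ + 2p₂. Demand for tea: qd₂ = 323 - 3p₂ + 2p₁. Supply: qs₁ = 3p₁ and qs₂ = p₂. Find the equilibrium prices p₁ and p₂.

Market 1: 307 - 6p₁ + 2p₂ = 3p₁ → 9p₁ - 2p₂ = 307.
Market 2: 4p₂ - 2p₁ = 323.
Eliminating p₂: 4×(1) + 2×(2) gives 32p₁ = 1874, so p₁ = 58.5625.
Back-substitute into (2): p₂ = (323 + 2×58.5625) / 4 = 110.03125.

p₁ = 58.5625, p₂ = 110.03125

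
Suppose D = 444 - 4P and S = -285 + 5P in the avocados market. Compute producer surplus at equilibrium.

Producer surplus = 1440

Equilibrium: 444 - 4P = -285 + 5P gives P* = 81, Q* = 120.
Supply starts at P = 57 (where S = 0).
PS = ½(81 − 57)(120) = 1440.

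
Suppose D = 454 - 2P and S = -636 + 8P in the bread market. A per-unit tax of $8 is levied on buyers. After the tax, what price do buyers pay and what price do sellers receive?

Buyers pay $115.4, sellers receive $107.4

Pre-tax equilibrium: P* = 109, Q* = 236.
Tax on buyers shifts demand to D = 454 − 2(P + 8) = 438 - 2P.
438 - 2P = -636 + 8P gives seller price Ps = 107.4; buyers pay Pb = 107.4 + 8 = 115.4.
New quantity: Q = 454 − 2(115.4) = 223.2.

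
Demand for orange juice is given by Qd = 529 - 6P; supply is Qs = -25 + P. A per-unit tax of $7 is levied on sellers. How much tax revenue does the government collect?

Tax revenue = 337

Pre-tax equilibrium: P* = 554/7, Q* = 379/7.
Tax on sellers shifts supply to Qs = -25 + 1(P − 7) = -32 + P.
529 - 6P = -32 + P gives buyer price Pb = 561/7; sellers receive Ps = 561/7 − 7 = 512/7.
New quantity: Q = 529 − 6(561/7) = 337/7.
Revenue = 7 × 337/7 = 337.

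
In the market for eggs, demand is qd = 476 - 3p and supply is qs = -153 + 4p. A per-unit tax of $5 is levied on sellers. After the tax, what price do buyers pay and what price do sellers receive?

Pre-tax equilibrium: p* = 629/7, q* = 1445/7.
Tax on sellers shifts supply to qs = -153 + 4(p − 5) = -173 + 4p.
476 - 3p = -173 + 4p gives buyer price pb = 649/7; sellers receive ps = 649/7 − 5 = 614/7.
New quantity: q = 476 − 3(649/7) = 1385/7.

Buyers pay 649/7, sellers receive 614/7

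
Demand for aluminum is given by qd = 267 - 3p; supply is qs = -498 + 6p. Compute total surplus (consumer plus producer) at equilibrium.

Total surplus = 36

Equilibrium: 267 - 3p = -498 + 6p gives p* = 85, q* = 12.
Demand choke price: p = 89; supply starts at p = 83.
CS = ½(89 − 85)(12) = 24; PS = ½(85 − 83)(12) = 12.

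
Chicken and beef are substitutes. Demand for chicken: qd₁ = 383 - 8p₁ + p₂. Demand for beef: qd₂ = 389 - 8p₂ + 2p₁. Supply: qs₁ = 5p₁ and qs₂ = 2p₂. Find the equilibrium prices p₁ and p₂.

p₁ = 32.9609375, p₂ = 45.4921875

Market 1: 383 - 8p₁ + p₂ = 5p₁ → 13p₁ - p₂ = 383.
Market 2: 10p₂ - 2p₁ = 389.
Eliminating p₂: 10×(1) + 1×(2) gives 128p₁ = 4219, so p₁ = 32.9609375.
Back-substitute into (2): p₂ = (389 + 2×32.9609375) / 10 = 45.4921875.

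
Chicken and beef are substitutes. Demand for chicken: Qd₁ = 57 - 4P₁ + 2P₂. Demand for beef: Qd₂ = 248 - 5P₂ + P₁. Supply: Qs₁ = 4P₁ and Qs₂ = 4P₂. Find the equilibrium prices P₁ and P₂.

Market 1: 57 - 4P₁ + 2P₂ = 4P₁ → 8P₁ - 2P₂ = 57.
Market 2: 9P₂ - P₁ = 248.
Eliminating P₂: 9×(1) + 2×(2) gives 70P₁ = 1009, so P₁ = 1009/70.
Back-substitute into (2): P₂ = (248 + 1×1009/70) / 9 = 2041/70.

P₁ = 1009/70, P₂ = 2041/70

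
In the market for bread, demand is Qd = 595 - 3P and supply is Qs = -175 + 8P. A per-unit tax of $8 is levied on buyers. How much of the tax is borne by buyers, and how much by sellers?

Pre-tax equilibrium: P* = 70, Q* = 385.
Tax on buyers shifts demand to Qd = 595 − 3(P + 8) = 571 - 3P.
571 - 3P = -175 + 8P gives seller price Ps = 746/11; buyers pay Pb = 746/11 + 8 = 834/11.
New quantity: Q = 595 − 3(834/11) = 4043/11.
Buyer burden = 834/11 − 70 = 64/11; seller burden = 70 − 746/11 = 24/11.

Buyers bear 64/11, sellers bear 24/11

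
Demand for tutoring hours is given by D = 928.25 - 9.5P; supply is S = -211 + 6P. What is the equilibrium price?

P* = 73.5

Set D = S: 928.25 - 9.5P = -211 + 6P.
1139.25 = 15.5P, so P* = 73.5.
Q* = 928.25 − 9.5(73.5) = 230.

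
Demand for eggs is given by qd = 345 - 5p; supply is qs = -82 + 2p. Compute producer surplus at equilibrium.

Equilibrium: 345 - 5p = -82 + 2p gives p* = 61, q* = 40.
Supply starts at p = 41 (where qs = 0).
PS = ½(61 − 41)(40) = 400.

Producer surplus = 400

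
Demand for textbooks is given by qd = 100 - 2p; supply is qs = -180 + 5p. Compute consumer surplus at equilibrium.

Consumer surplus = 100

Equilibrium: 100 - 2p = -180 + 5p gives p* = 40, q* = 20.
Demand choke price (qd = 0): p = 50.
CS = ½(50 − 40)(20) = 100.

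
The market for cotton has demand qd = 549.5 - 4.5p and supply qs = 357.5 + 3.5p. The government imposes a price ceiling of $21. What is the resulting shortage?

Equilibrium price would be p* = 24, so the ceiling at 21 binds.
At p = 21: qd = 549.5 − 4.5(21) = 455, qs = 357.5 + 3.5(21) = 431.
Shortage = 455 − 431 = 24.

Shortage = 24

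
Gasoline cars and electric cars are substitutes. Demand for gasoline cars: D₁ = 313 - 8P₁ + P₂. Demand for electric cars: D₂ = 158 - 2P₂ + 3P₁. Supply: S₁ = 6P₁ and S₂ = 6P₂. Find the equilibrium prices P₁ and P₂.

Market 1: 313 - 8P₁ + P₂ = 6P₁ → 14P₁ - P₂ = 313.
Market 2: 8P₂ - 3P₁ = 158.
Eliminating P₂: 8×(1) + 1×(2) gives 109P₁ = 2662, so P₁ = 2662/109.
Back-substitute into (2): P₂ = (158 + 3×2662/109) / 8 = 3151/109.

P₁ = 2662/109, P₂ = 3151/109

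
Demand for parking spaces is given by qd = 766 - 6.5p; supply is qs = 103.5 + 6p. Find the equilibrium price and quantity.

Set qd = qs: 766 - 6.5p = 103.5 + 6p.
662.5 = 12.5p, so p* = 53.
q* = 766 − 6.5(53) = 421.5.

p* = 53, q* = 421.5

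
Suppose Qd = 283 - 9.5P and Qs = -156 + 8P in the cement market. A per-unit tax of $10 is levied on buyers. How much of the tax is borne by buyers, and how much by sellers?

Buyers bear 32/7, sellers bear 38/7

Pre-tax equilibrium: P* = 878/35, Q* = 1564/35.
Tax on buyers shifts demand to Qd = 283 − 9.5(P + 10) = 188 - 9.5P.
188 - 9.5P = -156 + 8P gives seller price Ps = 688/35; buyers pay Pb = 688/35 + 10 = 1038/35.
New quantity: Q = 283 − 9.5(1038/35) = 44/35.
Buyer burden = 1038/35 − 878/35 = 32/7; seller burden = 878/35 − 688/35 = 38/7.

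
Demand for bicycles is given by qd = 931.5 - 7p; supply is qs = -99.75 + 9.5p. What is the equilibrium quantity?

Set qd = qs: 931.5 - 7p = -99.75 + 9.5p.
1031.25 = 16.5p, so p* = 62.5.
q* = 931.5 − 7(62.5) = 494.

q* = 494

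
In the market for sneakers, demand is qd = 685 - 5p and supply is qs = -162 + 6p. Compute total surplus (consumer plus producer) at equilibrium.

Equilibrium: 685 - 5p = -162 + 6p gives p* = 77, q* = 300.
Demand choke price: p = 137; supply starts at p = 27.
CS = ½(137 − 77)(300) = 9000; PS = ½(77 − 27)(300) = 7500.

Total surplus = 16500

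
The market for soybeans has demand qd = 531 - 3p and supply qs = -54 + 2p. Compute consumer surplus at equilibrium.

Consumer surplus = 5400

Equilibrium: 531 - 3p = -54 + 2p gives p* = 117, q* = 180.
Demand choke price (qd = 0): p = 177.
CS = ½(177 − 117)(180) = 5400.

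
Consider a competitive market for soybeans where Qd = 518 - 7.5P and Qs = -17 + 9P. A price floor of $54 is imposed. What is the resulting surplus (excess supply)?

Equilibrium price would be P* = 1070/33, so the floor at 54 binds.
At P = 54: Qd = 113, Qs = 469.
Surplus = 469 − 113 = 356.

Surplus = 356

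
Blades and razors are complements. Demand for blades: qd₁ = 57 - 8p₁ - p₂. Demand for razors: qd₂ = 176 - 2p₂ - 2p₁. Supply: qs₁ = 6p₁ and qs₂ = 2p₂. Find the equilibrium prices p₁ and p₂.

Market 1: 57 - 8p₁ - p₂ = 6p₁ → 14p₁ + p₂ = 57.
Market 2: 4p₂ + 2p₁ = 176.
Eliminating p₂: 4×(1) − 1×(2) gives 54p₁ = 52, so p₁ = 26/27.
Back-substitute into (2): p₂ = (176 − 2×26/27) / 4 = 1175/27.

p₁ = 26/27, p₂ = 1175/27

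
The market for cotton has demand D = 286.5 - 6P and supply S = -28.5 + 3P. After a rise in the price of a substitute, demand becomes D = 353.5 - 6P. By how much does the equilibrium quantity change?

ΔQ = 67/3

Original equilibrium: P* = 35, Q* = 76.5.
New equilibrium: 353.5 - 6P = -28.5 + 3P, so 382 = 9P and P' = 382/9; Q' = 353.5 − 6(382/9) = 593/6.
Change in quantity: 593/6 − 76.5 = 67/3.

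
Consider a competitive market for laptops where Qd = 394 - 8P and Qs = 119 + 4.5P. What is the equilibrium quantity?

Q* = 218

Set Qd = Qs: 394 - 8P = 119 + 4.5P.
275 = 12.5P, so P* = 22.
Q* = 394 − 8(22) = 218.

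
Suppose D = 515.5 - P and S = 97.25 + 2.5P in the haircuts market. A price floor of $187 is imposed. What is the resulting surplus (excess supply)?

Surplus = 236.25

Equilibrium price would be P* = 119.5, so the floor at 187 binds.
At P = 187: D = 328.5, S = 564.75.
Surplus = 564.75 − 328.5 = 236.25.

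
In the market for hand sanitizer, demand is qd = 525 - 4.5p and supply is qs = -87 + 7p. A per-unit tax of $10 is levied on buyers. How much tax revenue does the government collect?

Tax revenue = 59370/23

Pre-tax equilibrium: p* = 1224/23, q* = 6567/23.
Tax on buyers shifts demand to qd = 525 − 4.5(p + 10) = 480 - 4.5p.
480 - 4.5p = -87 + 7p gives seller price ps = 1134/23; buyers pay pb = 1134/23 + 10 = 1364/23.
New quantity: q = 525 − 4.5(1364/23) = 5937/23.
Revenue = 10 × 5937/23 = 59370/23.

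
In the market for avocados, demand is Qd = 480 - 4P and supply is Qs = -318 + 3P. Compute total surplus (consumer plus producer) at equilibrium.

Equilibrium: 480 - 4P = -318 + 3P gives P* = 114, Q* = 24.
Demand choke price: P = 120; supply starts at P = 106.
CS = ½(120 − 114)(24) = 72; PS = ½(114 − 106)(24) = 96.

Total surplus = 168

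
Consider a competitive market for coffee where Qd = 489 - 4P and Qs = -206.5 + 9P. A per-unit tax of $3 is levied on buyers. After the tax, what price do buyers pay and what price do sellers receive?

Buyers pay 1445/26, sellers receive 1367/26

Pre-tax equilibrium: P* = 53.5, Q* = 275.
Tax on buyers shifts demand to Qd = 489 − 4(P + 3) = 477 - 4P.
477 - 4P = -206.5 + 9P gives seller price Ps = 1367/26; buyers pay Pb = 1367/26 + 3 = 1445/26.
New quantity: Q = 489 − 4(1445/26) = 3467/13.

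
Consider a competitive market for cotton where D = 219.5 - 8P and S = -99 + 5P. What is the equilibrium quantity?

Q* = 23.5

Set D = S: 219.5 - 8P = -99 + 5P.
318.5 = 13P, so P* = 24.5.
Q* = 219.5 − 8(24.5) = 23.5.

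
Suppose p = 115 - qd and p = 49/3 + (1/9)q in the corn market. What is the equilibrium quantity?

q* = 88.8

Set the two price expressions equal: 115 - q = 49/3 + (1/9)q.
296/3 = (10/9)q, so q* = 88.8.
p* = 115 − (1)(88.8) = 26.2.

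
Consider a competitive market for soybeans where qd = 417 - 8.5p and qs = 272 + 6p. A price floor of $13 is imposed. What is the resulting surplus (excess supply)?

Equilibrium price would be p* = 10, so the floor at 13 binds.
At p = 13: qd = 306.5, qs = 350.
Surplus = 350 − 306.5 = 43.5.

Surplus = 43.5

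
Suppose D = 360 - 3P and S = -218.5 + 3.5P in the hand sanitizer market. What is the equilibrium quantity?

Q* = 93

Set D = S: 360 - 3P = -218.5 + 3.5P.
578.5 = 6.5P, so P* = 89.
Q* = 360 − 3(89) = 93.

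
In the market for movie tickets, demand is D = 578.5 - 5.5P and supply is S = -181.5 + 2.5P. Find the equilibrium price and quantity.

Set D = S: 578.5 - 5.5P = -181.5 + 2.5P.
760 = 8P, so P* = 95.
Q* = 578.5 − 5.5(95) = 56.

P* = 95, Q* = 56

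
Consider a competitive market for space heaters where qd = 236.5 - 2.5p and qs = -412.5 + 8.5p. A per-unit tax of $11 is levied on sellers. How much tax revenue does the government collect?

Tax revenue = 745.25

Pre-tax equilibrium: p* = 59, q* = 89.
Tax on sellers shifts supply to qs = -412.5 + 8.5(p − 11) = -506 + 8.5p.
236.5 - 2.5p = -506 + 8.5p gives buyer price pb = 67.5; sellers receive ps = 67.5 − 11 = 56.5.
New quantity: q = 236.5 − 2.5(67.5) = 67.75.
Revenue = 11 × 67.75 = 745.25.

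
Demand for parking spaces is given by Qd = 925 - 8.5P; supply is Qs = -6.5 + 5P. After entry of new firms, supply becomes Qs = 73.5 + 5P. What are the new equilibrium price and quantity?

P' = 1703/27, Q' = 20999/54

Original equilibrium: P* = 69, Q* = 338.5.
New equilibrium: 925 - 8.5P = 73.5 + 5P, so 851.5 = 13.5P and P' = 1703/27; Q' = 925 − 8.5(1703/27) = 20999/54.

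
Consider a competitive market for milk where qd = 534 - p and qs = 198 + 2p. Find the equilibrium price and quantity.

p* = 112, q* = 422

Set qd = qs: 534 - p = 198 + 2p.
336 = 3p, so p* = 112.
q* = 534 − 1(112) = 422.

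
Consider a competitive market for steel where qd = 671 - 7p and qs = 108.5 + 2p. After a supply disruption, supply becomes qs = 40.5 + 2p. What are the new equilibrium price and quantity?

Original equilibrium: p* = 62.5, q* = 233.5.
New equilibrium: 671 - 7p = 40.5 + 2p, so 630.5 = 9p and p' = 1261/18; q' = 671 − 7(1261/18) = 3251/18.

p' = 1261/18, q' = 3251/18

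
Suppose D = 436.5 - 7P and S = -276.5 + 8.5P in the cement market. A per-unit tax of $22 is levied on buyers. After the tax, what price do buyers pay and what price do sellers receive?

Buyers pay 1800/31, sellers receive 1118/31

Pre-tax equilibrium: P* = 46, Q* = 114.5.
Tax on buyers shifts demand to D = 436.5 − 7(P + 22) = 282.5 - 7P.
282.5 - 7P = -276.5 + 8.5P gives seller price Ps = 1118/31; buyers pay Pb = 1118/31 + 22 = 1800/31.
New quantity: Q = 436.5 − 7(1800/31) = 1863/62.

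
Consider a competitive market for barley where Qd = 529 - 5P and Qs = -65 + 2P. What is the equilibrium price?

P* = 594/7

Set Qd = Qs: 529 - 5P = -65 + 2P.
594 = 7P, so P* = 594/7.
Q* = 529 − 5(594/7) = 733/7.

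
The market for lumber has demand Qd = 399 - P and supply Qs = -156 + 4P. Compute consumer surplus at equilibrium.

Equilibrium: 399 - P = -156 + 4P gives P* = 111, Q* = 288.
Demand choke price (Qd = 0): P = 399.
CS = ½(399 − 111)(288) = 41472.

Consumer surplus = 41472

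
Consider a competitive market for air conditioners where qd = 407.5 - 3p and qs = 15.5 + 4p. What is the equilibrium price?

Set qd = qs: 407.5 - 3p = 15.5 + 4p.
392 = 7p, so p* = 56.
q* = 407.5 − 3(56) = 239.5.

p* = 56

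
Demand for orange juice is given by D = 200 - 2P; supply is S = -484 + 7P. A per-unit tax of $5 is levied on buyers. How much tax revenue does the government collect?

Tax revenue = 1810/9

Pre-tax equilibrium: P* = 76, Q* = 48.
Tax on buyers shifts demand to D = 200 − 2(P + 5) = 190 - 2P.
190 - 2P = -484 + 7P gives seller price Ps = 674/9; buyers pay Pb = 674/9 + 5 = 719/9.
New quantity: Q = 200 − 2(719/9) = 362/9.
Revenue = 5 × 362/9 = 1810/9.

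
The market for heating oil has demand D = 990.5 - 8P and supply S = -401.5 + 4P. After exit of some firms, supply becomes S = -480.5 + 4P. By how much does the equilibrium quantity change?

ΔQ = -158/3

Original equilibrium: P* = 116, Q* = 62.5.
New equilibrium: 990.5 - 8P = -480.5 + 4P, so 1471 = 12P and P' = 1471/12; Q' = 990.5 − 8(1471/12) = 59/6.
Change in quantity: 59/6 − 62.5 = -158/3.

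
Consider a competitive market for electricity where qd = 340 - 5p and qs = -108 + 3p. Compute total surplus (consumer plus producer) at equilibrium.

Total surplus = 960

Equilibrium: 340 - 5p = -108 + 3p gives p* = 56, q* = 60.
Demand choke price: p = 68; supply starts at p = 36.
CS = ½(68 − 56)(60) = 360; PS = ½(56 − 36)(60) = 600.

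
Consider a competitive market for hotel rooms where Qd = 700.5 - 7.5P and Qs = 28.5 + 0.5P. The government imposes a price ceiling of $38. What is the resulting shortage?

Equilibrium price would be P* = 84, so the ceiling at 38 binds.
At P = 38: Qd = 700.5 − 7.5(38) = 415.5, Qs = 28.5 + 0.5(38) = 47.5.
Shortage = 415.5 − 47.5 = 368.

Shortage = 368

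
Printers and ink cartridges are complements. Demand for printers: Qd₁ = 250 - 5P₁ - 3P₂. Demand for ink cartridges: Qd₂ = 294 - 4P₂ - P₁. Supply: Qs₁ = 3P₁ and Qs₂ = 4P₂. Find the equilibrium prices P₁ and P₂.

Market 1: 250 - 5P₁ - 3P₂ = 3P₁ → 8P₁ + 3P₂ = 250.
Market 2: 8P₂ + P₁ = 294.
Eliminating P₂: 8×(1) − 3×(2) gives 61P₁ = 1118, so P₁ = 1118/61.
Back-substitute into (2): P₂ = (294 − 1×1118/61) / 8 = 2102/61.

P₁ = 1118/61, P₂ = 2102/61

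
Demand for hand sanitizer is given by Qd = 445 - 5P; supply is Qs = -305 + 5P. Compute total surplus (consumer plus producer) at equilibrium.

Equilibrium: 445 - 5P = -305 + 5P gives P* = 75, Q* = 70.
Demand choke price: P = 89; supply starts at P = 61.
CS = ½(89 − 75)(70) = 490; PS = ½(75 − 61)(70) = 490.

Total surplus = 980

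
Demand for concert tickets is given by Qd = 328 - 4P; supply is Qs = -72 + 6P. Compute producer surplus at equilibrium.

Producer surplus = 2352

Equilibrium: 328 - 4P = -72 + 6P gives P* = 40, Q* = 168.
Supply starts at P = 12 (where Qs = 0).
PS = ½(40 − 12)(168) = 2352.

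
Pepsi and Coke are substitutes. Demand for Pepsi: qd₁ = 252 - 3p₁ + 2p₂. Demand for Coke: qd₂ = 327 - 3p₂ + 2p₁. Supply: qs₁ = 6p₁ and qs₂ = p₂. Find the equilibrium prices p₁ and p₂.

Market 1: 252 - 3p₁ + 2p₂ = 6p₁ → 9p₁ - 2p₂ = 252.
Market 2: 4p₂ - 2p₁ = 327.
Eliminating p₂: 4×(1) + 2×(2) gives 32p₁ = 1662, so p₁ = 51.9375.
Back-substitute into (2): p₂ = (327 + 2×51.9375) / 4 = 107.71875.

p₁ = 51.9375, p₂ = 107.71875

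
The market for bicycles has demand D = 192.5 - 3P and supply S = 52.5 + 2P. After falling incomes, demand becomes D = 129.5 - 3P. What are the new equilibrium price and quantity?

P' = 15.4, Q' = 83.3

Original equilibrium: P* = 28, Q* = 108.5.
New equilibrium: 129.5 - 3P = 52.5 + 2P, so 77 = 5P and P' = 15.4; Q' = 129.5 − 3(15.4) = 83.3.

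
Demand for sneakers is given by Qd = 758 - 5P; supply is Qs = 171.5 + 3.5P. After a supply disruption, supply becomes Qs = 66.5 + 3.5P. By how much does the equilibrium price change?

Original equilibrium: P* = 69, Q* = 413.
New equilibrium: 758 - 5P = 66.5 + 3.5P, so 691.5 = 8.5P and P' = 1383/17; Q' = 758 − 5(1383/17) = 5971/17.
Change in price: 1383/17 − 69 = 210/17.

ΔP = 210/17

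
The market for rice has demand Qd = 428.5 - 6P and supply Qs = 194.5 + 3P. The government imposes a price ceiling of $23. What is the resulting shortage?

Shortage = 27

Equilibrium price would be P* = 26, so the ceiling at 23 binds.
At P = 23: Qd = 428.5 − 6(23) = 290.5, Qs = 194.5 + 3(23) = 263.5.
Shortage = 290.5 − 263.5 = 27.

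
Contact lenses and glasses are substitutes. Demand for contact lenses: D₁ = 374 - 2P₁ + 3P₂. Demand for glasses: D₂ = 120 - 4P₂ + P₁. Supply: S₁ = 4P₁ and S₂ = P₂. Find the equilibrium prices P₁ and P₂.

Market 1: 374 - 2P₁ + 3P₂ = 4P₁ → 6P₁ - 3P₂ = 374.
Market 2: 5P₂ - P₁ = 120.
Eliminating P₂: 5×(1) + 3×(2) gives 27P₁ = 2230, so P₁ = 2230/27.
Back-substitute into (2): P₂ = (120 + 1×2230/27) / 5 = 1094/27.

P₁ = 2230/27, P₂ = 1094/27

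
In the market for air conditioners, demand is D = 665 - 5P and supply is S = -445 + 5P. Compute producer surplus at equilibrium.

Equilibrium: 665 - 5P = -445 + 5P gives P* = 111, Q* = 110.
Supply starts at P = 89 (where S = 0).
PS = ½(111 − 89)(110) = 1210.

Producer surplus = 1210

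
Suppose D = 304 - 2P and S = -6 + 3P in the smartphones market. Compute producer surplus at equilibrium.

Equilibrium: 304 - 2P = -6 + 3P gives P* = 62, Q* = 180.
Supply starts at P = 2 (where S = 0).
PS = ½(62 − 2)(180) = 5400.

Producer surplus = 5400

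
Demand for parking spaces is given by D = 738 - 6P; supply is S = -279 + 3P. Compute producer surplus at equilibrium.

Producer surplus = 600

Equilibrium: 738 - 6P = -279 + 3P gives P* = 113, Q* = 60.
Supply starts at P = 93 (where S = 0).
PS = ½(113 − 93)(60) = 600.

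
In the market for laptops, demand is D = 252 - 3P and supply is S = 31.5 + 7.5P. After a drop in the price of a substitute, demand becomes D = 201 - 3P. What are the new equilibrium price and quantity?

Original equilibrium: P* = 21, Q* = 189.
New equilibrium: 201 - 3P = 31.5 + 7.5P, so 169.5 = 10.5P and P' = 113/7; Q' = 201 − 3(113/7) = 1068/7.

P' = 113/7, Q' = 1068/7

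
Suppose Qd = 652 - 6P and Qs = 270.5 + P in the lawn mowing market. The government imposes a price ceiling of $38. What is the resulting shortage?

Shortage = 115.5

Equilibrium price would be P* = 54.5, so the ceiling at 38 binds.
At P = 38: Qd = 652 − 6(38) = 424, Qs = 270.5 + 1(38) = 308.5.
Shortage = 424 − 308.5 = 115.5.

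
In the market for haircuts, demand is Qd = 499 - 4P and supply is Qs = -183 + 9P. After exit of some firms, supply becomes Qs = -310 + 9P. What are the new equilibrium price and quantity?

P' = 809/13, Q' = 3251/13

Original equilibrium: P* = 682/13, Q* = 3759/13.
New equilibrium: 499 - 4P = -310 + 9P, so 809 = 13P and P' = 809/13; Q' = 499 − 4(809/13) = 3251/13.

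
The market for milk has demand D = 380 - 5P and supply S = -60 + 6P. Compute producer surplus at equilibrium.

Producer surplus = 2700

Equilibrium: 380 - 5P = -60 + 6P gives P* = 40, Q* = 180.
Supply starts at P = 10 (where S = 0).
PS = ½(40 − 10)(180) = 2700.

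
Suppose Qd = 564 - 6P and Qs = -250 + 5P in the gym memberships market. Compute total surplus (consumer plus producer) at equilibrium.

Equilibrium: 564 - 6P = -250 + 5P gives P* = 74, Q* = 120.
Demand choke price: P = 94; supply starts at P = 50.
CS = ½(94 − 74)(120) = 1200; PS = ½(74 − 50)(120) = 1440.

Total surplus = 2640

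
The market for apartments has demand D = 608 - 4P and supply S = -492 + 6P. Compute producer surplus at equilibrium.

Producer surplus = 2352

Equilibrium: 608 - 4P = -492 + 6P gives P* = 110, Q* = 168.
Supply starts at P = 82 (where S = 0).
PS = ½(110 − 82)(168) = 2352.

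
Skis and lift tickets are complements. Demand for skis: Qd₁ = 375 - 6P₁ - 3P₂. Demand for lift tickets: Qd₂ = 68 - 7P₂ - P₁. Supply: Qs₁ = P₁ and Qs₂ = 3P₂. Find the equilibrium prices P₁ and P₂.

P₁ = 3546/67, P₂ = 101/67

Market 1: 375 - 6P₁ - 3P₂ = P₁ → 7P₁ + 3P₂ = 375.
Market 2: 10P₂ + P₁ = 68.
Eliminating P₂: 10×(1) − 3×(2) gives 67P₁ = 3546, so P₁ = 3546/67.
Back-substitute into (2): P₂ = (68 − 1×3546/67) / 10 = 101/67.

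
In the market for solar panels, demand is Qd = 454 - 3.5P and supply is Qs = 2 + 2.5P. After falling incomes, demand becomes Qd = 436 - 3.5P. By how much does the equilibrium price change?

ΔP = -3

Original equilibrium: P* = 226/3, Q* = 571/3.
New equilibrium: 436 - 3.5P = 2 + 2.5P, so 434 = 6P and P' = 217/3; Q' = 436 − 3.5(217/3) = 1097/6.
Change in price: 217/3 − 226/3 = -3.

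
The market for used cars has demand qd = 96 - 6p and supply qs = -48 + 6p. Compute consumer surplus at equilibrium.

Equilibrium: 96 - 6p = -48 + 6p gives p* = 12, q* = 24.
Demand choke price (qd = 0): p = 16.
CS = ½(16 − 12)(24) = 48.

Consumer surplus = 48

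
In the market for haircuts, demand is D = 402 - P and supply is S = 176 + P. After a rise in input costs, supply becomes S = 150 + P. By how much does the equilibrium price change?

ΔP = 13

Original equilibrium: P* = 113, Q* = 289.
New equilibrium: 402 - P = 150 + P, so 252 = 2P and P' = 126; Q' = 402 − 1(126) = 276.
Change in price: 126 − 113 = 13.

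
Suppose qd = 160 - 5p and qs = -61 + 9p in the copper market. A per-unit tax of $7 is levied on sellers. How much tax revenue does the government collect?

Pre-tax equilibrium: p* = 221/14, q* = 1135/14.
Tax on sellers shifts supply to qs = -61 + 9(p − 7) = -124 + 9p.
160 - 5p = -124 + 9p gives buyer price pb = 142/7; sellers receive ps = 142/7 − 7 = 93/7.
New quantity: q = 160 − 5(142/7) = 410/7.
Revenue = 7 × 410/7 = 410.

Tax revenue = 410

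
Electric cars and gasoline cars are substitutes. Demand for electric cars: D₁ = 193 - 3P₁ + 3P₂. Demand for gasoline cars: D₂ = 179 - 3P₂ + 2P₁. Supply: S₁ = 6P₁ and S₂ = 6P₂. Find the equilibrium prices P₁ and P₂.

P₁ = 30.32, P₂ = 1997/75

Market 1: 193 - 3P₁ + 3P₂ = 6P₁ → 9P₁ - 3P₂ = 193.
Market 2: 9P₂ - 2P₁ = 179.
Eliminating P₂: 9×(1) + 3×(2) gives 75P₁ = 2274, so P₁ = 30.32.
Back-substitute into (2): P₂ = (179 + 2×30.32) / 9 = 1997/75.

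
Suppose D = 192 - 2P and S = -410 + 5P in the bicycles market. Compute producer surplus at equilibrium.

Equilibrium: 192 - 2P = -410 + 5P gives P* = 86, Q* = 20.
Supply starts at P = 82 (where S = 0).
PS = ½(86 − 82)(20) = 40.

Producer surplus = 40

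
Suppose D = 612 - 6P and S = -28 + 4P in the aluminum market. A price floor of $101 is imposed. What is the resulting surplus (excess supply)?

Surplus = 370

Equilibrium price would be P* = 64, so the floor at 101 binds.
At P = 101: D = 6, S = 376.
Surplus = 376 − 6 = 370.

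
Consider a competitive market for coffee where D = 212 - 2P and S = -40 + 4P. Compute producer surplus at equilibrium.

Equilibrium: 212 - 2P = -40 + 4P gives P* = 42, Q* = 128.
Supply starts at P = 10 (where S = 0).
PS = ½(42 − 10)(128) = 2048.

Producer surplus = 2048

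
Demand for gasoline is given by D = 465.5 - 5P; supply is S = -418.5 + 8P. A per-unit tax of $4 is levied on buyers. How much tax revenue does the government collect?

Pre-tax equilibrium: P* = 68, Q* = 125.5.
Tax on buyers shifts demand to D = 465.5 − 5(P + 4) = 445.5 - 5P.
445.5 - 5P = -418.5 + 8P gives seller price Ps = 864/13; buyers pay Pb = 864/13 + 4 = 916/13.
New quantity: Q = 465.5 − 5(916/13) = 2943/26.
Revenue = 4 × 2943/26 = 5886/13.

Tax revenue = 5886/13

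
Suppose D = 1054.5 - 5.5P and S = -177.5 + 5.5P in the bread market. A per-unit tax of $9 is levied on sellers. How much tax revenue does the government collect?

Pre-tax equilibrium: P* = 112, Q* = 438.5.
Tax on sellers shifts supply to S = -177.5 + 5.5(P − 9) = -227 + 5.5P.
1054.5 - 5.5P = -227 + 5.5P gives buyer price Pb = 116.5; sellers receive Ps = 116.5 − 9 = 107.5.
New quantity: Q = 1054.5 − 5.5(116.5) = 413.75.
Revenue = 9 × 413.75 = 3723.75.

Tax revenue = 3723.75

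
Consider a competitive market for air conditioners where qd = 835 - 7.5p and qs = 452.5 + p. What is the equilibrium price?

p* = 45

Set qd = qs: 835 - 7.5p = 452.5 + p.
382.5 = 8.5p, so p* = 45.
q* = 835 − 7.5(45) = 497.5.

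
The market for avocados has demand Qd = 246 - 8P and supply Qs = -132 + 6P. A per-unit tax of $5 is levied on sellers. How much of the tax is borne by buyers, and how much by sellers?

Pre-tax equilibrium: P* = 27, Q* = 30.
Tax on sellers shifts supply to Qs = -132 + 6(P − 5) = -162 + 6P.
246 - 8P = -162 + 6P gives buyer price Pb = 204/7; sellers receive Ps = 204/7 − 5 = 169/7.
New quantity: Q = 246 − 8(204/7) = 90/7.
Buyer burden = 204/7 − 27 = 15/7; seller burden = 27 − 169/7 = 20/7.

Buyers bear 15/7, sellers bear 20/7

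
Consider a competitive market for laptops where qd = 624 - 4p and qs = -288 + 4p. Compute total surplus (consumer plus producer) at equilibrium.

Total surplus = 7056

Equilibrium: 624 - 4p = -288 + 4p gives p* = 114, q* = 168.
Demand choke price: p = 156; supply starts at p = 72.
CS = ½(156 − 114)(168) = 3528; PS = ½(114 − 72)(168) = 3528.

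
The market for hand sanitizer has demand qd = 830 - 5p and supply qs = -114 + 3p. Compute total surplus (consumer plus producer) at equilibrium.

Total surplus = 15360

Equilibrium: 830 - 5p = -114 + 3p gives p* = 118, q* = 240.
Demand choke price: p = 166; supply starts at p = 38.
CS = ½(166 − 118)(240) = 5760; PS = ½(118 − 38)(240) = 9600.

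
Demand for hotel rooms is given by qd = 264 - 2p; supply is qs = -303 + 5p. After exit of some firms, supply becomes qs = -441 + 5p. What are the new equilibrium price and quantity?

p' = 705/7, q' = 438/7

Original equilibrium: p* = 81, q* = 102.
New equilibrium: 264 - 2p = -441 + 5p, so 705 = 7p and p' = 705/7; q' = 264 − 2(705/7) = 438/7.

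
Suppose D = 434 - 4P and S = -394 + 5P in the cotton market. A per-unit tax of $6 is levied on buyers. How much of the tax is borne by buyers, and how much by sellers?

Pre-tax equilibrium: P* = 92, Q* = 66.
Tax on buyers shifts demand to D = 434 − 4(P + 6) = 410 - 4P.
410 - 4P = -394 + 5P gives seller price Ps = 268/3; buyers pay Pb = 268/3 + 6 = 286/3.
New quantity: Q = 434 − 4(286/3) = 158/3.
Buyer burden = 286/3 − 92 = 10/3; seller burden = 92 − 268/3 = 8/3.

Buyers bear 10/3, sellers bear 8/3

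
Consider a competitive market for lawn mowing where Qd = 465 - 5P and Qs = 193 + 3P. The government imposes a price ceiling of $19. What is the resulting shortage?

Shortage = 120

Equilibrium price would be P* = 34, so the ceiling at 19 binds.
At P = 19: Qd = 465 − 5(19) = 370, Qs = 193 + 3(19) = 250.
Shortage = 370 − 250 = 120.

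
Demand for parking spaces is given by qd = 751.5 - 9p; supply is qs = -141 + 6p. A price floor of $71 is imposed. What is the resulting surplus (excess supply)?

Equilibrium price would be p* = 59.5, so the floor at 71 binds.
At p = 71: qd = 112.5, qs = 285.
Surplus = 285 − 112.5 = 172.5.

Surplus = 172.5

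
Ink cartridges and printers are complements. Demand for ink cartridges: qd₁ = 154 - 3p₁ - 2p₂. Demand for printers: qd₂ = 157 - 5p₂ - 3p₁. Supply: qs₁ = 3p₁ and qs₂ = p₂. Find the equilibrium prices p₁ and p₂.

p₁ = 61/3, p₂ = 16

Market 1: 154 - 3p₁ - 2p₂ = 3p₁ → 6p₁ + 2p₂ = 154.
Market 2: 6p₂ + 3p₁ = 157.
Eliminating p₂: 6×(1) − 2×(2) gives 30p₁ = 610, so p₁ = 61/3.
Back-substitute into (2): p₂ = (157 − 3×61/3) / 6 = 16.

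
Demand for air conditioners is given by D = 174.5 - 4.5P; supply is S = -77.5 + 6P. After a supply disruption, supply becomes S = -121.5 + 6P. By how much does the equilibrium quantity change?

ΔQ = -132/7

Original equilibrium: P* = 24, Q* = 66.5.
New equilibrium: 174.5 - 4.5P = -121.5 + 6P, so 296 = 10.5P and P' = 592/21; Q' = 174.5 − 4.5(592/21) = 667/14.
Change in quantity: 667/14 − 66.5 = -132/7.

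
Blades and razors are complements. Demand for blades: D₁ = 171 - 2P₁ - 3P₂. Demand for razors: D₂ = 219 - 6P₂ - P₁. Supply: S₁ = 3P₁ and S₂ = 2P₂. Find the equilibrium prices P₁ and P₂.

P₁ = 711/37, P₂ = 924/37

Market 1: 171 - 2P₁ - 3P₂ = 3P₁ → 5P₁ + 3P₂ = 171.
Market 2: 8P₂ + P₁ = 219.
Eliminating P₂: 8×(1) − 3×(2) gives 37P₁ = 711, so P₁ = 711/37.
Back-substitute into (2): P₂ = (219 − 1×711/37) / 8 = 924/37.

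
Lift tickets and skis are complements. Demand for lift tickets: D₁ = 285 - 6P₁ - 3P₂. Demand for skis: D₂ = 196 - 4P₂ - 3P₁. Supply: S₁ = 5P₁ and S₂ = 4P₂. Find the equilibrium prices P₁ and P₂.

Market 1: 285 - 6P₁ - 3P₂ = 5P₁ → 11P₁ + 3P₂ = 285.
Market 2: 8P₂ + 3P₁ = 196.
Eliminating P₂: 8×(1) − 3×(2) gives 79P₁ = 1692, so P₁ = 1692/79.
Back-substitute into (2): P₂ = (196 − 3×1692/79) / 8 = 1301/79.

P₁ = 1692/79, P₂ = 1301/79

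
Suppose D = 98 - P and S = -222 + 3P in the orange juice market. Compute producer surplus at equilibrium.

Producer surplus = 54

Equilibrium: 98 - P = -222 + 3P gives P* = 80, Q* = 18.
Supply starts at P = 74 (where S = 0).
PS = ½(80 − 74)(18) = 54.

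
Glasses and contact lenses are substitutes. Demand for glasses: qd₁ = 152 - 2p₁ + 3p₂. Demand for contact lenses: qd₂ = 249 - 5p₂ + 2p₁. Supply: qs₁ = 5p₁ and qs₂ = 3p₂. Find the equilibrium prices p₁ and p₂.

p₁ = 39.26, p₂ = 40.94

Market 1: 152 - 2p₁ + 3p₂ = 5p₁ → 7p₁ - 3p₂ = 152.
Market 2: 8p₂ - 2p₁ = 249.
Eliminating p₂: 8×(1) + 3×(2) gives 50p₁ = 1963, so p₁ = 39.26.
Back-substitute into (2): p₂ = (249 + 2×39.26) / 8 = 40.94.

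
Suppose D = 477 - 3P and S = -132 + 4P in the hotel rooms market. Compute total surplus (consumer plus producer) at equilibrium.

Equilibrium: 477 - 3P = -132 + 4P gives P* = 87, Q* = 216.
Demand choke price: P = 159; supply starts at P = 33.
CS = ½(159 − 87)(216) = 7776; PS = ½(87 − 33)(216) = 5832.

Total surplus = 13608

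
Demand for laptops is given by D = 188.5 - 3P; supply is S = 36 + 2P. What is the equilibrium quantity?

Q* = 97

Set D = S: 188.5 - 3P = 36 + 2P.
152.5 = 5P, so P* = 30.5.
Q* = 188.5 − 3(30.5) = 97.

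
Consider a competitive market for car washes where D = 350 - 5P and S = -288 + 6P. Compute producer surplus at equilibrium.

Equilibrium: 350 - 5P = -288 + 6P gives P* = 58, Q* = 60.
Supply starts at P = 48 (where S = 0).
PS = ½(58 − 48)(60) = 300.

Producer surplus = 300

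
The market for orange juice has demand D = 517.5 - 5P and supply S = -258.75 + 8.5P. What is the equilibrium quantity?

Q* = 230

Set D = S: 517.5 - 5P = -258.75 + 8.5P.
776.25 = 13.5P, so P* = 57.5.
Q* = 517.5 − 5(57.5) = 230.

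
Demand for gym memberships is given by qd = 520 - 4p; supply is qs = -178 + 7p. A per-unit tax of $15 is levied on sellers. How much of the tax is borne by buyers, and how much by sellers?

Buyers bear 105/11, sellers bear 60/11

Pre-tax equilibrium: p* = 698/11, q* = 2928/11.
Tax on sellers shifts supply to qs = -178 + 7(p − 15) = -283 + 7p.
520 - 4p = -283 + 7p gives buyer price pb = 73; sellers receive ps = 73 − 15 = 58.
New quantity: q = 520 − 4(73) = 228.
Buyer burden = 73 − 698/11 = 105/11; seller burden = 698/11 − 58 = 60/11.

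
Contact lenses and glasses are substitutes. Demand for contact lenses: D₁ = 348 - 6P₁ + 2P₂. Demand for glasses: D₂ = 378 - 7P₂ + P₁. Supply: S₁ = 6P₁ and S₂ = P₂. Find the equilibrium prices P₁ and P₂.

Market 1: 348 - 6P₁ + 2P₂ = 6P₁ → 12P₁ - 2P₂ = 348.
Market 2: 8P₂ - P₁ = 378.
Eliminating P₂: 8×(1) + 2×(2) gives 94P₁ = 3540, so P₁ = 1770/47.
Back-substitute into (2): P₂ = (378 + 1×1770/47) / 8 = 2442/47.

P₁ = 1770/47, P₂ = 2442/47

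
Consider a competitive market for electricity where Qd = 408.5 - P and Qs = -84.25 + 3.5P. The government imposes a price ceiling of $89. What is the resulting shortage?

Shortage = 92.25

Equilibrium price would be P* = 109.5, so the ceiling at 89 binds.
At P = 89: Qd = 408.5 − 1(89) = 319.5, Qs = -84.25 + 3.5(89) = 227.25.
Shortage = 319.5 − 227.25 = 92.25.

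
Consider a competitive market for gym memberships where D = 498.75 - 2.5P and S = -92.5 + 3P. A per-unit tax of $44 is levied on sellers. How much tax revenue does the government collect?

Tax revenue = 7480

Pre-tax equilibrium: P* = 107.5, Q* = 230.
Tax on sellers shifts supply to S = -92.5 + 3(P − 44) = -224.5 + 3P.
498.75 - 2.5P = -224.5 + 3P gives buyer price Pb = 131.5; sellers receive Ps = 131.5 − 44 = 87.5.
New quantity: Q = 498.75 − 2.5(131.5) = 170.
Revenue = 44 × 170 = 7480.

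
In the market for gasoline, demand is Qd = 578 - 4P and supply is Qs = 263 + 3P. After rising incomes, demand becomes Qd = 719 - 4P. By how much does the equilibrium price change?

Original equilibrium: P* = 45, Q* = 398.
New equilibrium: 719 - 4P = 263 + 3P, so 456 = 7P and P' = 456/7; Q' = 719 − 4(456/7) = 3209/7.
Change in price: 456/7 − 45 = 141/7.

ΔP = 141/7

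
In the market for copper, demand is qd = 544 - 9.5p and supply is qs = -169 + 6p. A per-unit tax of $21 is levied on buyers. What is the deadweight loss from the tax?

Deadweight loss = 25137/31

Pre-tax equilibrium: p* = 46, q* = 107.
Tax on buyers shifts demand to qd = 544 − 9.5(p + 21) = 344.5 - 9.5p.
344.5 - 9.5p = -169 + 6p gives seller price ps = 1027/31; buyers pay pb = 1027/31 + 21 = 1678/31.
New quantity: q = 544 − 9.5(1678/31) = 923/31.
DWL = ½ × 21 × (107 − 923/31) = 25137/31.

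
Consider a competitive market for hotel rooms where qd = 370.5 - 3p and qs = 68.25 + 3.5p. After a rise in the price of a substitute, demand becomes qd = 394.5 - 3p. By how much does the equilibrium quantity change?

Original equilibrium: p* = 46.5, q* = 231.
New equilibrium: 394.5 - 3p = 68.25 + 3.5p, so 326.25 = 6.5p and p' = 1305/26; q' = 394.5 − 3(1305/26) = 3171/13.
Change in quantity: 3171/13 − 231 = 168/13.

Δq = 168/13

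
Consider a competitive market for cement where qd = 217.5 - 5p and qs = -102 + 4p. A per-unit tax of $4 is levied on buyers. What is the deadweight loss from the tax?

Deadweight loss = 160/9

Pre-tax equilibrium: p* = 35.5, q* = 40.
Tax on buyers shifts demand to qd = 217.5 − 5(p + 4) = 197.5 - 5p.
197.5 - 5p = -102 + 4p gives seller price ps = 599/18; buyers pay pb = 599/18 + 4 = 671/18.
New quantity: q = 217.5 − 5(671/18) = 280/9.
DWL = ½ × 4 × (40 − 280/9) = 160/9.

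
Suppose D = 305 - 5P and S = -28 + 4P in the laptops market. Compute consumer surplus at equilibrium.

Equilibrium: 305 - 5P = -28 + 4P gives P* = 37, Q* = 120.
Demand choke price (D = 0): P = 61.
CS = ½(61 − 37)(120) = 1440.

Consumer surplus = 1440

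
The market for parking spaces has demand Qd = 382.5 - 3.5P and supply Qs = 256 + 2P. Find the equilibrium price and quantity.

Set Qd = Qs: 382.5 - 3.5P = 256 + 2P.
126.5 = 5.5P, so P* = 23.
Q* = 382.5 − 3.5(23) = 302.

P* = 23, Q* = 302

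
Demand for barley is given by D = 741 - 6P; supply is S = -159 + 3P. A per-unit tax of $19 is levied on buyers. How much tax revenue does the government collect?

Tax revenue = 1957

Pre-tax equilibrium: P* = 100, Q* = 141.
Tax on buyers shifts demand to D = 741 − 6(P + 19) = 627 - 6P.
627 - 6P = -159 + 3P gives seller price Ps = 262/3; buyers pay Pb = 262/3 + 19 = 319/3.
New quantity: Q = 741 − 6(319/3) = 103.
Revenue = 19 × 103 = 1957.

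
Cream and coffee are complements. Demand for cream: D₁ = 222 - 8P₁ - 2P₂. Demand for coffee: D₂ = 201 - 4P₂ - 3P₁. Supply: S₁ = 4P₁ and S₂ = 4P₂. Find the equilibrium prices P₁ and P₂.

Market 1: 222 - 8P₁ - 2P₂ = 4P₁ → 12P₁ + 2P₂ = 222.
Market 2: 8P₂ + 3P₁ = 201.
Eliminating P₂: 8×(1) − 2×(2) gives 90P₁ = 1374, so P₁ = 229/15.
Back-substitute into (2): P₂ = (201 − 3×229/15) / 8 = 19.4.

P₁ = 229/15, P₂ = 19.4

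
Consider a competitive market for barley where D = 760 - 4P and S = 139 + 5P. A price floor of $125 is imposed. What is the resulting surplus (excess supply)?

Equilibrium price would be P* = 69, so the floor at 125 binds.
At P = 125: D = 260, S = 764.
Surplus = 764 − 260 = 504.

Surplus = 504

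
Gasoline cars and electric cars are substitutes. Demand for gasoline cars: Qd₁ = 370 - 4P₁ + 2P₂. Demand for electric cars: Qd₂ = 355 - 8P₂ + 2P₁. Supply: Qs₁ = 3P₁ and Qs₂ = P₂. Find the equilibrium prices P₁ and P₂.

P₁ = 4040/59, P₂ = 3225/59

Market 1: 370 - 4P₁ + 2P₂ = 3P₁ → 7P₁ - 2P₂ = 370.
Market 2: 9P₂ - 2P₁ = 355.
Eliminating P₂: 9×(1) + 2×(2) gives 59P₁ = 4040, so P₁ = 4040/59.
Back-substitute into (2): P₂ = (355 + 2×4040/59) / 9 = 3225/59.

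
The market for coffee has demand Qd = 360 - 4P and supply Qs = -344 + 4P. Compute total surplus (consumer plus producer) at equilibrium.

Equilibrium: 360 - 4P = -344 + 4P gives P* = 88, Q* = 8.
Demand choke price: P = 90; supply starts at P = 86.
CS = ½(90 − 88)(8) = 8; PS = ½(88 − 86)(8) = 8.

Total surplus = 16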